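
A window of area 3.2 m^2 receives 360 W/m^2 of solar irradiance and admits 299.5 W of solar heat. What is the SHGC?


Rearrange Q = Area * SHGC * Irradiance:
  SHGC = Q / (Area * Irradiance)
  SHGC = 299.5 / (3.2 * 360) = 0.26

0.26


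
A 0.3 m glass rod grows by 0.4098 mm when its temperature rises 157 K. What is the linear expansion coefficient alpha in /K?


Rearrange dL = alpha * L0 * dT for alpha:
  alpha = dL / (L0 * dT)
  alpha = (0.4098 / 1000) / (0.3 * 157) = 0.000008701 /K = 8.701 x 10^-6 /K

8.701 x 10^-6 /K


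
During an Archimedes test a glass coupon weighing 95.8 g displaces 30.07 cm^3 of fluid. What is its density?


Use the definition of density:
  rho = mass / volume
  rho = 95.8 / 30.07 = 3.186 g/cm^3

3.186 g/cm^3


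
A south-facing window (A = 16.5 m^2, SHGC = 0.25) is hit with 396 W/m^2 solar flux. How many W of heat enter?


Solar heat gain: Q = Area * SHGC * Irradiance
  Q = 16.5 * 0.25 * 396 = 1633.5 W

1633.5 W


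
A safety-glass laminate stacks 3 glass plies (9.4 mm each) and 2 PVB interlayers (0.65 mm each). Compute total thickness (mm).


Total thickness = glass contribution + PVB contribution
  Glass: 3 * 9.4 = 28.2 mm
  PVB: 2 * 0.65 = 1.3 mm
  Total = 28.2 + 1.3 = 29.5 mm

29.5 mm


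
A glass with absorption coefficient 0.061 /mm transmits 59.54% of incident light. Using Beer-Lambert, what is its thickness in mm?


Rearrange T = exp(-alpha * thickness):
  thickness = -ln(T) / alpha
  T = 59.54/100 = 0.5954
  ln(T) = -0.51852
  -ln(T) = 0.51852
  thickness = 0.51852 / 0.061 = 8.5 mm

8.5 mm


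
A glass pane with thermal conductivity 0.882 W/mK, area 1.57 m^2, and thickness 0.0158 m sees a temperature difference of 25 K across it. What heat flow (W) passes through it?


Fourier's law: Q = k * A * dT / t
  Q = 0.882 * 1.57 * 25 / 0.0158
  Q = 34.6185 / 0.0158 = 2191 W

2191 W


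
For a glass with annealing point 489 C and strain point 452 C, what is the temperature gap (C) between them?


Gap = T_anneal - T_strain:
  gap = 489 - 452 = 37 C

37 C


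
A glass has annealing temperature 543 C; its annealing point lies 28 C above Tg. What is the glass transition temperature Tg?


Rearrange T_anneal = Tg + offset for Tg:
  Tg = T_anneal - offset = 543 - 28 = 515 C

515 C


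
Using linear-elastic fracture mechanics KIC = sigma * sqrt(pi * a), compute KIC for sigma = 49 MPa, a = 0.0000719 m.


Fracture toughness: KIC = sigma * sqrt(pi * a)
  pi * a = pi * 0.0000719 = 0.000225881
  sqrt(pi * a) = 0.015029
  KIC = 49 * 0.015029 = 0.736 MPa*sqrt(m)

0.736 MPa*sqrt(m)


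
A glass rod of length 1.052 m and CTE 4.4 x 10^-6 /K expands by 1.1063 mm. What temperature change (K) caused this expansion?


Rearrange dL = alpha * L0 * dT for dT:
  dT = dL / (alpha * L0)
  dL (m) = 1.1063 / 1000 = 0.0011063
  dT = 0.0011063 / ((4.4 x 10^-6) * 1.052) = 239.0 K

239.0 K


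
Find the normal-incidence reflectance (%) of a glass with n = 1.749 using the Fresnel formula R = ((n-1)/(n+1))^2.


Fresnel reflectance at normal incidence:
  R = ((n - 1)/(n + 1))^2
  (n - 1)/(n + 1) = (1.749 - 1)/(1.749 + 1) = 0.272463
  R = 0.272463^2 = 0.0742361
  R(%) = 0.0742361 * 100 = 7.424%

7.424%


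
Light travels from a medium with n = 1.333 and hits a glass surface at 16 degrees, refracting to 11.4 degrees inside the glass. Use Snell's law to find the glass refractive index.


Apply Snell's law: n1 * sin(theta1) = n2 * sin(theta2)
  n2 = n1 * sin(theta1) / sin(theta2)
  sin(16) = 0.275637
  sin(11.4) = 0.197657
  n2 = 1.333 * 0.275637 / 0.197657 = 1.8589

1.8589


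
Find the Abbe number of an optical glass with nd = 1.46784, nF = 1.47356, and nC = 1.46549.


Abbe number formula: Vd = (nd - 1) / (nF - nC)
  nd - 1 = 1.46784 - 1 = 0.46784
  nF - nC = 1.47356 - 1.46549 = 0.00807
  Vd = 0.46784 / 0.00807 = 57.97

57.97


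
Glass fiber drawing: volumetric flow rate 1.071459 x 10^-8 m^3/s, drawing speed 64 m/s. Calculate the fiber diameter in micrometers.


Cross-sectional area from continuity:
  A = Q / v = 1.071459 x 10^-8 / 64 = 1.674155 x 10^-10 m^2
Diameter from circular cross-section:
  d = sqrt(4A / pi) * 10^6 (m -> um)
  d = sqrt(4 * 1.674155 x 10^-10 / pi) * 10^6 = 14.6 um

14.6 um


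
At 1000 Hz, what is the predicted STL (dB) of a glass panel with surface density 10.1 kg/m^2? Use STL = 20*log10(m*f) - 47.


Mass law: STL = 20 * log10(m * f) - 47
  m * f = 10.1 * 1000 = 10100
  log10(10100) = 4.00432
  STL = 20 * 4.00432 - 47 = 80.0864 - 47 = 33.1 dB

33.1 dB


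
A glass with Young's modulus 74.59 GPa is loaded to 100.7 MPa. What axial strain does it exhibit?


Rearrange E = sigma / epsilon:
  epsilon = sigma / E
  E (MPa) = 74.59 * 1000 = 74590
  epsilon = 100.7 / 74590 = 0.00135

0.00135


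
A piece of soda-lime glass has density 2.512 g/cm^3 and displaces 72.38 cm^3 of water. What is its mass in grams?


Rearrange rho = m / V:
  m = rho * V
  m = 2.512 * 72.38 = 181.819 g

181.819 g


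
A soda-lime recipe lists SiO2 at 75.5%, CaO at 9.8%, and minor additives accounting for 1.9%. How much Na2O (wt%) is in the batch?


Pieces sum to 100%:
  Na2O = 100 - (SiO2 + CaO + others)
  Na2O = 100 - (75.5 + 9.8 + 1.9) = 12.8%

12.8%


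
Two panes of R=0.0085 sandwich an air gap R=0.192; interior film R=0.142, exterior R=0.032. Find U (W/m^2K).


Total thermal resistance (series):
  R_total = R_in + R_glass + R_air + R_glass + R_out
  R_total = 0.142 + 0.0085 + 0.192 + 0.0085 + 0.032 = 0.383 m^2K/W
U-value = 1 / R_total = 1 / 0.383 = 2.611 W/m^2K

2.611 W/m^2K


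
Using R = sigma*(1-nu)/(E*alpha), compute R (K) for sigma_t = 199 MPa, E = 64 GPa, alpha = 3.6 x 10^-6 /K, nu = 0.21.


Thermal shock resistance: R = sigma * (1 - nu) / (E * alpha)
  Numerator = 199 * (1 - 0.21) = 157.21
  Denominator = 64 * 1000 * (3.6 x 10^-6) = 0.2304
  R = 157.21 / 0.2304 = 682.3 K

682.3 K


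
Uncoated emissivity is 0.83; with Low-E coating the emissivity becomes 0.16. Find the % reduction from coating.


Percentage reduction = (1 - coated/uncoated) * 100
  Ratio = 0.16 / 0.83 = 0.1928
  Reduction = (1 - 0.1928) * 100 = 80.7%

80.7%


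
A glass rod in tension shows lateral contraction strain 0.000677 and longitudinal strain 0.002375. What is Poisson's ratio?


Poisson's ratio: nu = lateral strain / axial strain
  nu = 0.000677 / 0.002375 = 0.2851

0.2851


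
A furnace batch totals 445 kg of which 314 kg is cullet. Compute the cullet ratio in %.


Cullet ratio = (cullet mass / total batch mass) * 100
  Ratio = 314 / 445 * 100 = 70.56%

70.56%


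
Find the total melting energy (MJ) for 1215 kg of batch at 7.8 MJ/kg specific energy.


Total energy = mass * specific energy
  E = 1215 * 7.8 = 9477 MJ

9477 MJ


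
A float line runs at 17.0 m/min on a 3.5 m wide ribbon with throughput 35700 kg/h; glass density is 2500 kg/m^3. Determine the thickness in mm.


Ribbon cross-section from mass balance:
  Volume rate = throughput / density = 35700 / 2500 = 14.28 m^3/h
  thickness = volume rate / (speed * 60 * width), i.e.
  thickness = throughput / (60 * speed * width * density) * 1000
  thickness = 35700 / (60 * 17.0 * 3.5 * 2500) * 1000 = 4.0 mm

4.0 mm


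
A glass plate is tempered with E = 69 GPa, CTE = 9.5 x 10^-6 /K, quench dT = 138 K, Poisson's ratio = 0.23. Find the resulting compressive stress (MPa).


Tempering stress: sigma = E * alpha * dT / (1 - nu)
  E (MPa) = 69 * 1000 = 69000
  Numerator = 69000 * (9.5 x 10^-6) * 138 = 90.459
  Denominator = 1 - 0.23 = 0.77
  sigma = 90.459 / 0.77 = 117.5 MPa

117.5 MPa


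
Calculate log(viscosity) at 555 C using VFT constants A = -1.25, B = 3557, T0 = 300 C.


VFT equation: log(eta) = A + B / (T - T0)
  T - T0 = 555 - 300 = 255
  B / (T - T0) = 3557 / 255 = 13.949
  log(eta) = -1.25 + 13.949 = 12.699

12.699


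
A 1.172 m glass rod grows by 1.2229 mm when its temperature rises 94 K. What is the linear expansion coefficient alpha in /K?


Rearrange dL = alpha * L0 * dT for alpha:
  alpha = dL / (L0 * dT)
  alpha = (1.2229 / 1000) / (1.172 * 94) = 0.0000111 /K = 1.11 x 10^-5 /K

1.11 x 10^-5 /K


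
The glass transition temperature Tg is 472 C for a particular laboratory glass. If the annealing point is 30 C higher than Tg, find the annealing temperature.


The annealing temperature is Tg plus the offset:
  T_anneal = 472 + 30 = 502 C

502 C


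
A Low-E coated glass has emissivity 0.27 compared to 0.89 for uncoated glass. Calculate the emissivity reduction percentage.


Percentage reduction = (1 - coated/uncoated) * 100
  Ratio = 0.27 / 0.89 = 0.3034
  Reduction = (1 - 0.3034) * 100 = 69.7%

69.7%


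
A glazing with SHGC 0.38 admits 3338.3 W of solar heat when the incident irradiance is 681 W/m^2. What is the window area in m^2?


Rearrange Q = Area * SHGC * Irradiance:
  Area = Q / (SHGC * Irradiance)
  Area = 3338.3 / (0.38 * 681) = 12.9 m^2

12.9 m^2


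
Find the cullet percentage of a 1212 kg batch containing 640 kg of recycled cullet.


Cullet ratio = (cullet mass / total batch mass) * 100
  Ratio = 640 / 1212 * 100 = 52.81%

52.81%


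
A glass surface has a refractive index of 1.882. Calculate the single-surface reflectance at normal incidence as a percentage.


Fresnel reflectance at normal incidence:
  R = ((n - 1)/(n + 1))^2
  (n - 1)/(n + 1) = (1.882 - 1)/(1.882 + 1) = 0.306037
  R = 0.306037^2 = 0.0936586
  R(%) = 0.0936586 * 100 = 9.366%

9.366%


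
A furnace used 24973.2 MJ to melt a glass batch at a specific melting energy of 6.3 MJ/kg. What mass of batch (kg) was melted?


Rearrange E = m * s for m:
  m = E / s
  m = 24973.2 / 6.3 = 3964.0 kg

3964.0 kg


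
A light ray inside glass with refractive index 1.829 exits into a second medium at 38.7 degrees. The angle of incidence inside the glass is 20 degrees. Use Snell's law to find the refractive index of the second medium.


Apply Snell's law: n1 * sin(theta1) = n2 * sin(theta2)
  n2 = n1 * sin(theta1) / sin(theta2)
  sin(20) = 0.34202
  sin(38.7) = 0.625243
  n2 = 1.829 * 0.34202 / 0.625243 = 1.0005

1.0005


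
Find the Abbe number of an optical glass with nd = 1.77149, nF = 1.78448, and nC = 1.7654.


Abbe number formula: Vd = (nd - 1) / (nF - nC)
  nd - 1 = 1.77149 - 1 = 0.77149
  nF - nC = 1.78448 - 1.7654 = 0.01908
  Vd = 0.77149 / 0.01908 = 40.43

40.43


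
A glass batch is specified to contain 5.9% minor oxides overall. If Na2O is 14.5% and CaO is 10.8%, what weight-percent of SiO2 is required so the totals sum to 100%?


Known pieces sum to 100%:
  SiO2 = 100 - (others + Na2O + CaO)
  SiO2 = 100 - (5.9 + 14.5 + 10.8) = 68.8%

68.8%


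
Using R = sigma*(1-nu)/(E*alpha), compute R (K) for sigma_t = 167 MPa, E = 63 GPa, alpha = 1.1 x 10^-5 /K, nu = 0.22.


Thermal shock resistance: R = sigma * (1 - nu) / (E * alpha)
  Numerator = 167 * (1 - 0.22) = 130.26
  Denominator = 63 * 1000 * (1.1 x 10^-5) = 0.693
  R = 130.26 / 0.693 = 188.0 K

188.0 K


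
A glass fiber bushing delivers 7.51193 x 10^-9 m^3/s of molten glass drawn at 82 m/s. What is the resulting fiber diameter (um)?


Cross-sectional area from continuity:
  A = Q / v = 7.51193 x 10^-9 / 82 = 9.16089 x 10^-11 m^2
Diameter from circular cross-section:
  d = sqrt(4A / pi) * 10^6 (m -> um)
  d = sqrt(4 * 9.16089 x 10^-11 / pi) * 10^6 = 10.8 um

10.8 um


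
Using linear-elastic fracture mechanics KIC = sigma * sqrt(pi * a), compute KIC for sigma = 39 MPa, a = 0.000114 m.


Fracture toughness: KIC = sigma * sqrt(pi * a)
  pi * a = pi * 0.000114 = 0.000358142
  sqrt(pi * a) = 0.018925
  KIC = 39 * 0.018925 = 0.738 MPa*sqrt(m)

0.738 MPa*sqrt(m)


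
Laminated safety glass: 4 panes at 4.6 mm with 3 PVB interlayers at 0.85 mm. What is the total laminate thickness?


Total thickness = glass contribution + PVB contribution
  Glass: 4 * 4.6 = 18.4 mm
  PVB: 3 * 0.85 = 2.55 mm
  Total = 18.4 + 2.55 = 20.95 mm

20.95 mm


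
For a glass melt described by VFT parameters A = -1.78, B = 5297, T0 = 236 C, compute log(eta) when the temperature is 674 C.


VFT equation: log(eta) = A + B / (T - T0)
  T - T0 = 674 - 236 = 438
  B / (T - T0) = 5297 / 438 = 12.094
  log(eta) = -1.78 + 12.094 = 10.314

10.314


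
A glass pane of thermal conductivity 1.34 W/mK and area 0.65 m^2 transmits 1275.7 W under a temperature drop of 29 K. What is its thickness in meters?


Fourier's law: t = k * A * dT / Q
  t = 1.34 * 0.65 * 29 / 1275.7
  t = 25.259 / 1275.7 = 0.0198 m

0.0198 m


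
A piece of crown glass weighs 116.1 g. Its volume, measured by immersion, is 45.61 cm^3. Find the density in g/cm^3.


Use the definition of density:
  rho = mass / volume
  rho = 116.1 / 45.61 = 2.545 g/cm^3

2.545 g/cm^3


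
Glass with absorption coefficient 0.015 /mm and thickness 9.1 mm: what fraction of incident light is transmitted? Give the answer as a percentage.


Beer-Lambert law: T = exp(-alpha * thickness)
  exponent = -0.015 * 9.1 = -0.1365
  T = exp(-0.1365) = 0.8724
  Percentage = 0.8724 * 100 = 87.24%

87.24%


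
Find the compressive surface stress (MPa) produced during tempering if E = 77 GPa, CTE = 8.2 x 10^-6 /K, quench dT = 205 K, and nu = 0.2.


Tempering stress: sigma = E * alpha * dT / (1 - nu)
  E (MPa) = 77 * 1000 = 77000
  Numerator = 77000 * (8.2 x 10^-6) * 205 = 129.437
  Denominator = 1 - 0.2 = 0.8
  sigma = 129.437 / 0.8 = 161.8 MPa

161.8 MPa


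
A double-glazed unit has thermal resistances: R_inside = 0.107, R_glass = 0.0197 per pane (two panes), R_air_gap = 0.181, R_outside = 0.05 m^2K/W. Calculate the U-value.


Total thermal resistance (series):
  R_total = R_in + R_glass + R_air + R_glass + R_out
  R_total = 0.107 + 0.0197 + 0.181 + 0.0197 + 0.05 = 0.3774 m^2K/W
U-value = 1 / R_total = 1 / 0.3774 = 2.65 W/m^2K

2.65 W/m^2K


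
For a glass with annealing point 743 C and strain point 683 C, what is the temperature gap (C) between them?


Gap = T_anneal - T_strain:
  gap = 743 - 683 = 60 C

60 C


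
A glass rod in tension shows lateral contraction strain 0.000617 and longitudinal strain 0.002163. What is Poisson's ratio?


Poisson's ratio: nu = lateral strain / axial strain
  nu = 0.000617 / 0.002163 = 0.2853

0.2853


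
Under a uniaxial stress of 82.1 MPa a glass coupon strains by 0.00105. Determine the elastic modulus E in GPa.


Young's modulus: E = stress / strain
  E = 82.1 MPa / 0.00105 = 78190.48 MPa
Convert to GPa: 78190.48 / 1000 = 78.19 GPa

78.19 GPa


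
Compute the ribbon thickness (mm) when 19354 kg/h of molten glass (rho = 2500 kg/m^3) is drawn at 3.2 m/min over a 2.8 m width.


Ribbon cross-section from mass balance:
  Volume rate = throughput / density = 19354 / 2500 = 7.7416 m^3/h
  thickness = volume rate / (speed * 60 * width), i.e.
  thickness = throughput / (60 * speed * width * density) * 1000
  thickness = 19354 / (60 * 3.2 * 2.8 * 2500) * 1000 = 14.4 mm

14.4 mm


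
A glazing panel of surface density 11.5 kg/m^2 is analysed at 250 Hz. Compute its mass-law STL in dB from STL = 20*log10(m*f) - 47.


Mass law: STL = 20 * log10(m * f) - 47
  m * f = 11.5 * 250 = 2875
  log10(2875) = 3.45864
  STL = 20 * 3.45864 - 47 = 69.1728 - 47 = 22.2 dB

22.2 dB


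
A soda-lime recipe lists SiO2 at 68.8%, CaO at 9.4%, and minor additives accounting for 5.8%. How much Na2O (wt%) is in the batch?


Pieces sum to 100%:
  Na2O = 100 - (SiO2 + CaO + others)
  Na2O = 100 - (68.8 + 9.4 + 5.8) = 16.0%

16.0%


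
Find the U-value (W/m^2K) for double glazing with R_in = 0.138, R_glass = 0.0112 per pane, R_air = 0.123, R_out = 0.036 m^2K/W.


Total thermal resistance (series):
  R_total = R_in + R_glass + R_air + R_glass + R_out
  R_total = 0.138 + 0.0112 + 0.123 + 0.0112 + 0.036 = 0.3194 m^2K/W
U-value = 1 / R_total = 1 / 0.3194 = 3.131 W/m^2K

3.131 W/m^2K


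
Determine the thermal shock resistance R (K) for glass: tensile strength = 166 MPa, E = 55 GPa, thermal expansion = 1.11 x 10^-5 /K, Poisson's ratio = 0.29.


Thermal shock resistance: R = sigma * (1 - nu) / (E * alpha)
  Numerator = 166 * (1 - 0.29) = 117.86
  Denominator = 55 * 1000 * (1.11 x 10^-5) = 0.6105
  R = 117.86 / 0.6105 = 193.1 K

193.1 K


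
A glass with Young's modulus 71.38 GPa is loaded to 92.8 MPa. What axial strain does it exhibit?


Rearrange E = sigma / epsilon:
  epsilon = sigma / E
  E (MPa) = 71.38 * 1000 = 71380
  epsilon = 92.8 / 71380 = 0.0013

0.0013


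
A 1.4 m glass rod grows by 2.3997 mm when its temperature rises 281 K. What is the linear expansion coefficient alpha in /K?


Rearrange dL = alpha * L0 * dT for alpha:
  alpha = dL / (L0 * dT)
  alpha = (2.3997 / 1000) / (1.4 * 281) = 0.0000061 /K = 6.1 x 10^-6 /K

6.1 x 10^-6 /K


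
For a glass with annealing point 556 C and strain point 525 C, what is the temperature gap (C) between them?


Gap = T_anneal - T_strain:
  gap = 556 - 525 = 31 C

31 C


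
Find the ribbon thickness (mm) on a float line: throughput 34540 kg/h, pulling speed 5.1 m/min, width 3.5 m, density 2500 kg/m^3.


Ribbon cross-section from mass balance:
  Volume rate = throughput / density = 34540 / 2500 = 13.816 m^3/h
  thickness = volume rate / (speed * 60 * width), i.e.
  thickness = throughput / (60 * speed * width * density) * 1000
  thickness = 34540 / (60 * 5.1 * 3.5 * 2500) * 1000 = 12.9 mm

12.9 mm


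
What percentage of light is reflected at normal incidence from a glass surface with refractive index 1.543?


Fresnel reflectance at normal incidence:
  R = ((n - 1)/(n + 1))^2
  (n - 1)/(n + 1) = (1.543 - 1)/(1.543 + 1) = 0.213527
  R = 0.213527^2 = 0.0455938
  R(%) = 0.0455938 * 100 = 4.559%

4.559%


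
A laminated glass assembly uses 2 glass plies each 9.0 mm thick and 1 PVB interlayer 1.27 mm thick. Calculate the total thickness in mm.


Total thickness = glass contribution + PVB contribution
  Glass: 2 * 9.0 = 18.0 mm
  PVB: 1 * 1.27 = 1.27 mm
  Total = 18.0 + 1.27 = 19.27 mm

19.27 mm


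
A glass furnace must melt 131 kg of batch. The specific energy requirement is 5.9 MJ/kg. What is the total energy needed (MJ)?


Total energy = mass * specific energy
  E = 131 * 5.9 = 772.9 MJ

772.9 MJ


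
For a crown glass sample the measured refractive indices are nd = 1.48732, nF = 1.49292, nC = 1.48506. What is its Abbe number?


Abbe number formula: Vd = (nd - 1) / (nF - nC)
  nd - 1 = 1.48732 - 1 = 0.48732
  nF - nC = 1.49292 - 1.48506 = 0.00786
  Vd = 0.48732 / 0.00786 = 62.0

62.0


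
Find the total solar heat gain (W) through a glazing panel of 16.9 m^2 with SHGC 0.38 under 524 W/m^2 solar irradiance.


Solar heat gain: Q = Area * SHGC * Irradiance
  Q = 16.9 * 0.38 * 524 = 3365.1 W

3365.1 W


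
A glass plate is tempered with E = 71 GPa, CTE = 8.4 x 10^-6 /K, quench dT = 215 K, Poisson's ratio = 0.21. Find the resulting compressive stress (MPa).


Tempering stress: sigma = E * alpha * dT / (1 - nu)
  E (MPa) = 71 * 1000 = 71000
  Numerator = 71000 * (8.4 x 10^-6) * 215 = 128.226
  Denominator = 1 - 0.21 = 0.79
  sigma = 128.226 / 0.79 = 162.3 MPa

162.3 MPa


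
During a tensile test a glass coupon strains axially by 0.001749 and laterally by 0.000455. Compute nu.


Poisson's ratio: nu = lateral strain / axial strain
  nu = 0.000455 / 0.001749 = 0.2601

0.2601


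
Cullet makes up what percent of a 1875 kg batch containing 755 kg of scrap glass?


Cullet ratio = (cullet mass / total batch mass) * 100
  Ratio = 755 / 1875 * 100 = 40.27%

40.27%


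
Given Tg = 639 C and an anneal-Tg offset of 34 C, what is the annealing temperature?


The annealing temperature is Tg plus the offset:
  T_anneal = 639 + 34 = 673 C

673 C


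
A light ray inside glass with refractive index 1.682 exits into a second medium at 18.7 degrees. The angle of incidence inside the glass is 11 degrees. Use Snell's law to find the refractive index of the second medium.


Apply Snell's law: n1 * sin(theta1) = n2 * sin(theta2)
  n2 = n1 * sin(theta1) / sin(theta2)
  sin(11) = 0.190809
  sin(18.7) = 0.320613
  n2 = 1.682 * 0.190809 / 0.320613 = 1.001

1.001


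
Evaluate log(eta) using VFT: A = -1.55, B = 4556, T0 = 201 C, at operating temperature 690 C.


VFT equation: log(eta) = A + B / (T - T0)
  T - T0 = 690 - 201 = 489
  B / (T - T0) = 4556 / 489 = 9.317
  log(eta) = -1.55 + 9.317 = 7.767

7.767


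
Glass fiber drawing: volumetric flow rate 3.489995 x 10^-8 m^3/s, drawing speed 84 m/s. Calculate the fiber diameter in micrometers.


Cross-sectional area from continuity:
  A = Q / v = 3.489995 x 10^-8 / 84 = 4.154756 x 10^-10 m^2
Diameter from circular cross-section:
  d = sqrt(4A / pi) * 10^6 (m -> um)
  d = sqrt(4 * 4.154756 x 10^-10 / pi) * 10^6 = 23.0 um

23.0 um


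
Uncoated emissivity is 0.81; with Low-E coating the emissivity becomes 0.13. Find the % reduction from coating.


Percentage reduction = (1 - coated/uncoated) * 100
  Ratio = 0.13 / 0.81 = 0.1605
  Reduction = (1 - 0.1605) * 100 = 84.0%

84.0%


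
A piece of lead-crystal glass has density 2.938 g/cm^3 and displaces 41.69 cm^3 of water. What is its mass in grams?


Rearrange rho = m / V:
  m = rho * V
  m = 2.938 * 41.69 = 122.485 g

122.485 g


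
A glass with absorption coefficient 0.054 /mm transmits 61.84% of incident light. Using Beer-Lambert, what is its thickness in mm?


Rearrange T = exp(-alpha * thickness):
  thickness = -ln(T) / alpha
  T = 61.84/100 = 0.6184
  ln(T) = -0.48062
  -ln(T) = 0.48062
  thickness = 0.48062 / 0.054 = 8.9 mm

8.9 mm


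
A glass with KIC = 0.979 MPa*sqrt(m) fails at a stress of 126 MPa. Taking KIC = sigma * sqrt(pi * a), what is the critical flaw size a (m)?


Rearrange KIC = sigma * sqrt(pi * a):
  sqrt(pi * a) = KIC / sigma
  sqrt(pi * a) = 0.979 / 126 = 0.00777
  a = (KIC / sigma)^2 / pi
  a = 0.00777^2 / pi = 0.0000192 m

0.0000192 m


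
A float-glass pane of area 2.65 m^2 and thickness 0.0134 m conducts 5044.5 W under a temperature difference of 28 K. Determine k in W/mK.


Fourier's law rearranged: k = Q * t / (A * dT)
  Numerator = 5044.5 * 0.0134 = 67.5963
  Denominator = 2.65 * 28 = 74.2
  k = 67.5963 / 74.2 = 0.911 W/mK

0.911 W/mK


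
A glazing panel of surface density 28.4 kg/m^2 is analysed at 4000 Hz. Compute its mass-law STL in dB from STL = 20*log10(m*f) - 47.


Mass law: STL = 20 * log10(m * f) - 47
  m * f = 28.4 * 4000 = 113600
  log10(113600) = 5.05538
  STL = 20 * 5.05538 - 47 = 101.1076 - 47 = 54.1 dB

54.1 dB


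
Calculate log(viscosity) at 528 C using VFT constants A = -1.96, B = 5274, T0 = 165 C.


VFT equation: log(eta) = A + B / (T - T0)
  T - T0 = 528 - 165 = 363
  B / (T - T0) = 5274 / 363 = 14.529
  log(eta) = -1.96 + 14.529 = 12.569

12.569


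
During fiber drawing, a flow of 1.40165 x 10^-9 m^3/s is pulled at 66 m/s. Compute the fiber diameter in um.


Cross-sectional area from continuity:
  A = Q / v = 1.40165 x 10^-9 / 66 = 2.123712 x 10^-11 m^2
Diameter from circular cross-section:
  d = sqrt(4A / pi) * 10^6 (m -> um)
  d = sqrt(4 * 2.123712 x 10^-11 / pi) * 10^6 = 5.2 um

5.2 um


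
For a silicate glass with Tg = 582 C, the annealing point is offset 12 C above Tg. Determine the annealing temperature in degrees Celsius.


The annealing temperature is Tg plus the offset:
  T_anneal = 582 + 12 = 594 C

594 C


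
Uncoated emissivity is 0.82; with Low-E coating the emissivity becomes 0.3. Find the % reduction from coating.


Percentage reduction = (1 - coated/uncoated) * 100
  Ratio = 0.3 / 0.82 = 0.3659
  Reduction = (1 - 0.3659) * 100 = 63.4%

63.4%


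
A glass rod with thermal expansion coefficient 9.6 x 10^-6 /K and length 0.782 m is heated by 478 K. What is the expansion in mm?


Thermal expansion formula: dL = alpha * L0 * dT
  dL = (9.6 x 10^-6) * 0.782 * 478 = 0.00358844 m
Convert to mm: 0.00358844 * 1000 = 3.5884 mm

3.5884 mm


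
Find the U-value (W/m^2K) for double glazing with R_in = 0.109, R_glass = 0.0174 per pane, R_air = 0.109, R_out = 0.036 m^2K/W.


Total thermal resistance (series):
  R_total = R_in + R_glass + R_air + R_glass + R_out
  R_total = 0.109 + 0.0174 + 0.109 + 0.0174 + 0.036 = 0.2888 m^2K/W
U-value = 1 / R_total = 1 / 0.2888 = 3.463 W/m^2K

3.463 W/m^2K


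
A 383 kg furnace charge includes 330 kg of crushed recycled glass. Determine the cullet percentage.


Cullet ratio = (cullet mass / total batch mass) * 100
  Ratio = 330 / 383 * 100 = 86.16%

86.16%


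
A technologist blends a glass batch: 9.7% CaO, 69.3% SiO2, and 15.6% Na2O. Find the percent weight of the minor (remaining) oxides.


Sum the three major oxides:
  SiO2 + Na2O + CaO = 69.3 + 15.6 + 9.7 = 94.6%
Subtract from 100%:
  Others = 100 - 94.6 = 5.4%

5.4%


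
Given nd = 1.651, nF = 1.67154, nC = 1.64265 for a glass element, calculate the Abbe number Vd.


Abbe number formula: Vd = (nd - 1) / (nF - nC)
  nd - 1 = 1.651 - 1 = 0.651
  nF - nC = 1.67154 - 1.64265 = 0.02889
  Vd = 0.651 / 0.02889 = 22.53

22.53


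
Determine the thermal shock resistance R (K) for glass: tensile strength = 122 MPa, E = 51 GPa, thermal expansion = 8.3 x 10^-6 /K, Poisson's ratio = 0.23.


Thermal shock resistance: R = sigma * (1 - nu) / (E * alpha)
  Numerator = 122 * (1 - 0.23) = 93.94
  Denominator = 51 * 1000 * (8.3 x 10^-6) = 0.4233
  R = 93.94 / 0.4233 = 221.9 K

221.9 K


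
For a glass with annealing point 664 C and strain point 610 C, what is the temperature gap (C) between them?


Gap = T_anneal - T_strain:
  gap = 664 - 610 = 54 C

54 C


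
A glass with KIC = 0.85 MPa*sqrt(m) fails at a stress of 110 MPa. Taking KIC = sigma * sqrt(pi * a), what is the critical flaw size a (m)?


Rearrange KIC = sigma * sqrt(pi * a):
  sqrt(pi * a) = KIC / sigma
  sqrt(pi * a) = 0.85 / 110 = 0.007727
  a = (KIC / sigma)^2 / pi
  a = 0.007727^2 / pi = 0.000019 m

0.000019 m


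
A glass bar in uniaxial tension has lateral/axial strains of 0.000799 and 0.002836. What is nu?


Poisson's ratio: nu = lateral strain / axial strain
  nu = 0.000799 / 0.002836 = 0.2817

0.2817


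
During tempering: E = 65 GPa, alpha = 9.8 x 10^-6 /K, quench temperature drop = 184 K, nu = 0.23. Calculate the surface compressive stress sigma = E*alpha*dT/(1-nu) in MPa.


Tempering stress: sigma = E * alpha * dT / (1 - nu)
  E (MPa) = 65 * 1000 = 65000
  Numerator = 65000 * (9.8 x 10^-6) * 184 = 117.208
  Denominator = 1 - 0.23 = 0.77
  sigma = 117.208 / 0.77 = 152.2 MPa

152.2 MPa


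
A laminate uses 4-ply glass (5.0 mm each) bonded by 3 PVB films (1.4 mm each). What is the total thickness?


Total thickness = glass contribution + PVB contribution
  Glass: 4 * 5.0 = 20.0 mm
  PVB: 3 * 1.4 = 4.2 mm
  Total = 20.0 + 4.2 = 24.2 mm

24.2 mm


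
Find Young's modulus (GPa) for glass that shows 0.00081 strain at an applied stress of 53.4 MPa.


Young's modulus: E = stress / strain
  E = 53.4 MPa / 0.00081 = 65925.93 MPa
Convert to GPa: 65925.93 / 1000 = 65.93 GPa

65.93 GPa


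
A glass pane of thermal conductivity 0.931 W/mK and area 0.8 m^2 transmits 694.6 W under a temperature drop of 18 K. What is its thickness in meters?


Fourier's law: t = k * A * dT / Q
  t = 0.931 * 0.8 * 18 / 694.6
  t = 13.4064 / 694.6 = 0.0193 m

0.0193 m


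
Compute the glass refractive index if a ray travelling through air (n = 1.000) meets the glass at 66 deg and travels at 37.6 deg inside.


Apply Snell's law: n1 * sin(theta1) = n2 * sin(theta2)
  n2 = n1 * sin(theta1) / sin(theta2)
  sin(66) = 0.913545
  sin(37.6) = 0.610145
  n2 = 1.000 * 0.913545 / 0.610145 = 1.4973

1.4973


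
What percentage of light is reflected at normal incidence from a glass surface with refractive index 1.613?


Fresnel reflectance at normal incidence:
  R = ((n - 1)/(n + 1))^2
  (n - 1)/(n + 1) = (1.613 - 1)/(1.613 + 1) = 0.234596
  R = 0.234596^2 = 0.0550353
  R(%) = 0.0550353 * 100 = 5.504%

5.504%


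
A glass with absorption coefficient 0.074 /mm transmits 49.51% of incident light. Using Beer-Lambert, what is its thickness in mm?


Rearrange T = exp(-alpha * thickness):
  thickness = -ln(T) / alpha
  T = 49.51/100 = 0.4951
  ln(T) = -0.703
  -ln(T) = 0.703
  thickness = 0.703 / 0.074 = 9.5 mm

9.5 mm


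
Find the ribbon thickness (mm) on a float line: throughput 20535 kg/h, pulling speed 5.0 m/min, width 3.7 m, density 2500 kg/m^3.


Ribbon cross-section from mass balance:
  Volume rate = throughput / density = 20535 / 2500 = 8.214 m^3/h
  thickness = volume rate / (speed * 60 * width), i.e.
  thickness = throughput / (60 * speed * width * density) * 1000
  thickness = 20535 / (60 * 5.0 * 3.7 * 2500) * 1000 = 7.4 mm

7.4 mm


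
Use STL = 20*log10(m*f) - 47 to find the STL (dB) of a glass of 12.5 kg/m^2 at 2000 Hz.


Mass law: STL = 20 * log10(m * f) - 47
  m * f = 12.5 * 2000 = 25000
  log10(25000) = 4.39794
  STL = 20 * 4.39794 - 47 = 87.9588 - 47 = 41.0 dB

41.0 dB


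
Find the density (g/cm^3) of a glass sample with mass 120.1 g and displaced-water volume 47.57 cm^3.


Use the definition of density:
  rho = mass / volume
  rho = 120.1 / 47.57 = 2.525 g/cm^3

2.525 g/cm^3


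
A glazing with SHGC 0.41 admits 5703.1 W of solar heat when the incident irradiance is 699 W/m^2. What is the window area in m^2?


Rearrange Q = Area * SHGC * Irradiance:
  Area = Q / (SHGC * Irradiance)
  Area = 5703.1 / (0.41 * 699) = 19.9 m^2

19.9 m^2


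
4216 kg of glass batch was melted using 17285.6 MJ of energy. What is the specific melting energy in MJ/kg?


Rearrange E = m * s for s:
  s = E / m
  s = 17285.6 / 4216 = 4.1 MJ/kg

4.1 MJ/kg


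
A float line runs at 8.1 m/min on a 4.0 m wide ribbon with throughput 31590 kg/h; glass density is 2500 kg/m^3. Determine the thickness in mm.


Ribbon cross-section from mass balance:
  Volume rate = throughput / density = 31590 / 2500 = 12.636 m^3/h
  thickness = volume rate / (speed * 60 * width), i.e.
  thickness = throughput / (60 * speed * width * density) * 1000
  thickness = 31590 / (60 * 8.1 * 4.0 * 2500) * 1000 = 6.5 mm

6.5 mm


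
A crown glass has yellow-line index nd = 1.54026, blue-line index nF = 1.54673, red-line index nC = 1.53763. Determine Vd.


Abbe number formula: Vd = (nd - 1) / (nF - nC)
  nd - 1 = 1.54026 - 1 = 0.54026
  nF - nC = 1.54673 - 1.53763 = 0.0091
  Vd = 0.54026 / 0.0091 = 59.37

59.37


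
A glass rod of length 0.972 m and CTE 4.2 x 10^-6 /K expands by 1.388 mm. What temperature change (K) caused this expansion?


Rearrange dL = alpha * L0 * dT for dT:
  dT = dL / (alpha * L0)
  dL (m) = 1.388 / 1000 = 0.001388
  dT = 0.001388 / ((4.2 x 10^-6) * 0.972) = 340.0 K

340.0 K


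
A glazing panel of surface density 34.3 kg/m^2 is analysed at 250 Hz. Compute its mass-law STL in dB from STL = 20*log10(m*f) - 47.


Mass law: STL = 20 * log10(m * f) - 47
  m * f = 34.3 * 250 = 8575
  log10(8575) = 3.93323
  STL = 20 * 3.93323 - 47 = 78.6646 - 47 = 31.7 dB

31.7 dB


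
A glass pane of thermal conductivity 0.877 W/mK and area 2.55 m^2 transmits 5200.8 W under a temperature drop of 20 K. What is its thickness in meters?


Fourier's law: t = k * A * dT / Q
  t = 0.877 * 2.55 * 20 / 5200.8
  t = 44.727 / 5200.8 = 0.0086 m

0.0086 m


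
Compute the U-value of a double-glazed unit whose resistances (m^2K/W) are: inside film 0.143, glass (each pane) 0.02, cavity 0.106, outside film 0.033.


Total thermal resistance (series):
  R_total = R_in + R_glass + R_air + R_glass + R_out
  R_total = 0.143 + 0.02 + 0.106 + 0.02 + 0.033 = 0.322 m^2K/W
U-value = 1 / R_total = 1 / 0.322 = 3.106 W/m^2K

3.106 W/m^2K


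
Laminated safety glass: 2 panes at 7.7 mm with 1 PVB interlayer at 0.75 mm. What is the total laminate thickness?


Total thickness = glass contribution + PVB contribution
  Glass: 2 * 7.7 = 15.4 mm
  PVB: 1 * 0.75 = 0.75 mm
  Total = 15.4 + 0.75 = 16.15 mm

16.15 mm


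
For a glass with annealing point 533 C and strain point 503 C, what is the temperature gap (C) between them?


Gap = T_anneal - T_strain:
  gap = 533 - 503 = 30 C

30 C


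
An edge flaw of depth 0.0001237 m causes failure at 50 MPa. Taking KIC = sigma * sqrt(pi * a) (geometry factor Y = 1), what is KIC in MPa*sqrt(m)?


Fracture toughness: KIC = sigma * sqrt(pi * a)
  pi * a = pi * 0.0001237 = 0.000388615
  sqrt(pi * a) = 0.019713
  KIC = 50 * 0.019713 = 0.986 MPa*sqrt(m)

0.986 MPa*sqrt(m)


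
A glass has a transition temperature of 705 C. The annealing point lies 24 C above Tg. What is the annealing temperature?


The annealing temperature is Tg plus the offset:
  T_anneal = 705 + 24 = 729 C

729 C


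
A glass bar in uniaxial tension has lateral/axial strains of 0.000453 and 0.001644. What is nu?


Poisson's ratio: nu = lateral strain / axial strain
  nu = 0.000453 / 0.001644 = 0.2755

0.2755


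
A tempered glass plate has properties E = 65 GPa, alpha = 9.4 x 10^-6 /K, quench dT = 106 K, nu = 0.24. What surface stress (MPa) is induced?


Tempering stress: sigma = E * alpha * dT / (1 - nu)
  E (MPa) = 65 * 1000 = 65000
  Numerator = 65000 * (9.4 x 10^-6) * 106 = 64.766
  Denominator = 1 - 0.24 = 0.76
  sigma = 64.766 / 0.76 = 85.2 MPa

85.2 MPa


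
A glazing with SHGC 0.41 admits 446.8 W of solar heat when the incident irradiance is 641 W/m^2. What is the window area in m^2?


Rearrange Q = Area * SHGC * Irradiance:
  Area = Q / (SHGC * Irradiance)
  Area = 446.8 / (0.41 * 641) = 1.7 m^2

1.7 m^2


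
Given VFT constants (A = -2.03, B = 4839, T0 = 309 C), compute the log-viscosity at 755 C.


VFT equation: log(eta) = A + B / (T - T0)
  T - T0 = 755 - 309 = 446
  B / (T - T0) = 4839 / 446 = 10.85
  log(eta) = -2.03 + 10.85 = 8.82

8.82


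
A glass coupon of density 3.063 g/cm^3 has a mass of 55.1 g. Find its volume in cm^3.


Rearrange rho = m / V:
  V = m / rho
  V = 55.1 / 3.063 = 17.989 cm^3

17.989 cm^3


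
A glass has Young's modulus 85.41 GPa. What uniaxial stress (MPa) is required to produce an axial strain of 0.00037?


Rearrange E = sigma / epsilon:
  sigma = E * epsilon
  E (MPa) = 85.41 * 1000 = 85410
  sigma = 85410 * 0.00037 = 31.6 MPa

31.6 MPa


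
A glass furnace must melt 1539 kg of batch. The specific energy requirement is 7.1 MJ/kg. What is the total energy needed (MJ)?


Total energy = mass * specific energy
  E = 1539 * 7.1 = 10926.9 MJ

10926.9 MJ


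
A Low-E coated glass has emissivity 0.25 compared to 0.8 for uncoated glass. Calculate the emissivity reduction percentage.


Percentage reduction = (1 - coated/uncoated) * 100
  Ratio = 0.25 / 0.8 = 0.3125
  Reduction = (1 - 0.3125) * 100 = 68.8%

68.8%


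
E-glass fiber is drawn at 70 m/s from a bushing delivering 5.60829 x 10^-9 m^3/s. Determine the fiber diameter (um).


Cross-sectional area from continuity:
  A = Q / v = 5.60829 x 10^-9 / 70 = 8.011843 x 10^-11 m^2
Diameter from circular cross-section:
  d = sqrt(4A / pi) * 10^6 (m -> um)
  d = sqrt(4 * 8.011843 x 10^-11 / pi) * 10^6 = 10.1 um

10.1 um


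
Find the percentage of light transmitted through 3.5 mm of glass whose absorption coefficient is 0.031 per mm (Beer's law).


Beer-Lambert law: T = exp(-alpha * thickness)
  exponent = -0.031 * 3.5 = -0.1085
  T = exp(-0.1085) = 0.8972
  Percentage = 0.8972 * 100 = 89.72%

89.72%


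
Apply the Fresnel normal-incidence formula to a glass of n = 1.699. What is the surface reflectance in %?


Fresnel reflectance at normal incidence:
  R = ((n - 1)/(n + 1))^2
  (n - 1)/(n + 1) = (1.699 - 1)/(1.699 + 1) = 0.258985
  R = 0.258985^2 = 0.0670732
  R(%) = 0.0670732 * 100 = 6.707%

6.707%


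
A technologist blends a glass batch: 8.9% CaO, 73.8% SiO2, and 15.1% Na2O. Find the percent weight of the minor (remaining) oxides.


Sum the three major oxides:
  SiO2 + Na2O + CaO = 73.8 + 15.1 + 8.9 = 97.8%
Subtract from 100%:
  Others = 100 - 97.8 = 2.2%

2.2%


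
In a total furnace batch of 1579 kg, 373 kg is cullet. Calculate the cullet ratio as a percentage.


Cullet ratio = (cullet mass / total batch mass) * 100
  Ratio = 373 / 1579 * 100 = 23.62%

23.62%


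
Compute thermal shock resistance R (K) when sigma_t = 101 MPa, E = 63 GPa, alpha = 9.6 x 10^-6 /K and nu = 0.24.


Thermal shock resistance: R = sigma * (1 - nu) / (E * alpha)
  Numerator = 101 * (1 - 0.24) = 76.76
  Denominator = 63 * 1000 * (9.6 x 10^-6) = 0.6048
  R = 76.76 / 0.6048 = 126.9 K

126.9 K


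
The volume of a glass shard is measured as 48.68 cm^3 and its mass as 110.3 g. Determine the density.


Use the definition of density:
  rho = mass / volume
  rho = 110.3 / 48.68 = 2.266 g/cm^3

2.266 g/cm^3


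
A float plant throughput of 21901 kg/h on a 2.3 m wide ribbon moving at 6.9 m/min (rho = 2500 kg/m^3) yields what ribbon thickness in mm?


Ribbon cross-section from mass balance:
  Volume rate = throughput / density = 21901 / 2500 = 8.7604 m^3/h
  thickness = volume rate / (speed * 60 * width), i.e.
  thickness = throughput / (60 * speed * width * density) * 1000
  thickness = 21901 / (60 * 6.9 * 2.3 * 2500) * 1000 = 9.2 mm

9.2 mm


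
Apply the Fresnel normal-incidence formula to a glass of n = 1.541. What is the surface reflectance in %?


Fresnel reflectance at normal incidence:
  R = ((n - 1)/(n + 1))^2
  (n - 1)/(n + 1) = (1.541 - 1)/(1.541 + 1) = 0.212908
  R = 0.212908^2 = 0.0453298
  R(%) = 0.0453298 * 100 = 4.533%

4.533%


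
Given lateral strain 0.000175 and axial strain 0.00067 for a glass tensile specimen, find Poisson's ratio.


Poisson's ratio: nu = lateral strain / axial strain
  nu = 0.000175 / 0.00067 = 0.2612

0.2612


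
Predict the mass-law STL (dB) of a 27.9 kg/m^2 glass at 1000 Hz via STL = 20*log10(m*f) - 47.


Mass law: STL = 20 * log10(m * f) - 47
  m * f = 27.9 * 1000 = 27900
  log10(27900) = 4.4456
  STL = 20 * 4.4456 - 47 = 88.912 - 47 = 41.9 dB

41.9 dB


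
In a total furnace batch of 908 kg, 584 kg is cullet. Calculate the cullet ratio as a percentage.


Cullet ratio = (cullet mass / total batch mass) * 100
  Ratio = 584 / 908 * 100 = 64.32%

64.32%


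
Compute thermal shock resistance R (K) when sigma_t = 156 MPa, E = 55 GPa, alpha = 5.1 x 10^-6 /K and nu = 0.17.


Thermal shock resistance: R = sigma * (1 - nu) / (E * alpha)
  Numerator = 156 * (1 - 0.17) = 129.48
  Denominator = 55 * 1000 * (5.1 x 10^-6) = 0.2805
  R = 129.48 / 0.2805 = 461.6 K

461.6 K


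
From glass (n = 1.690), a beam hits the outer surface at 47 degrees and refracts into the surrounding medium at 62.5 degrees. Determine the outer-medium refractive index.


Apply Snell's law: n1 * sin(theta1) = n2 * sin(theta2)
  n2 = n1 * sin(theta1) / sin(theta2)
  sin(47) = 0.731354
  sin(62.5) = 0.887011
  n2 = 1.690 * 0.731354 / 0.887011 = 1.3934

1.3934


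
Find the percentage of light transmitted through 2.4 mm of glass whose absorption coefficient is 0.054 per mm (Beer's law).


Beer-Lambert law: T = exp(-alpha * thickness)
  exponent = -0.054 * 2.4 = -0.1296
  T = exp(-0.1296) = 0.8784
  Percentage = 0.8784 * 100 = 87.84%

87.84%


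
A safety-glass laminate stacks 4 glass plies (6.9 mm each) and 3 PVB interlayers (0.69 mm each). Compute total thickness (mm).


Total thickness = glass contribution + PVB contribution
  Glass: 4 * 6.9 = 27.6 mm
  PVB: 3 * 0.69 = 2.07 mm
  Total = 27.6 + 2.07 = 29.67 mm

29.67 mm


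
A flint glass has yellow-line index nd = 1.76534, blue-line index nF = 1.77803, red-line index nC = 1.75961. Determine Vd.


Abbe number formula: Vd = (nd - 1) / (nF - nC)
  nd - 1 = 1.76534 - 1 = 0.76534
  nF - nC = 1.77803 - 1.75961 = 0.01842
  Vd = 0.76534 / 0.01842 = 41.55

41.55


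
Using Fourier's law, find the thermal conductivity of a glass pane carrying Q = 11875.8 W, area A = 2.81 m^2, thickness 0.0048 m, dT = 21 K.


Fourier's law rearranged: k = Q * t / (A * dT)
  Numerator = 11875.8 * 0.0048 = 57.00384
  Denominator = 2.81 * 21 = 59.01
  k = 57.00384 / 59.01 = 0.966 W/mK

0.966 W/mK


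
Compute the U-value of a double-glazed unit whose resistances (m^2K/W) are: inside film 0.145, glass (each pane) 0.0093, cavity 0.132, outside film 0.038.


Total thermal resistance (series):
  R_total = R_in + R_glass + R_air + R_glass + R_out
  R_total = 0.145 + 0.0093 + 0.132 + 0.0093 + 0.038 = 0.3336 m^2K/W
U-value = 1 / R_total = 1 / 0.3336 = 2.998 W/m^2K

2.998 W/m^2K
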